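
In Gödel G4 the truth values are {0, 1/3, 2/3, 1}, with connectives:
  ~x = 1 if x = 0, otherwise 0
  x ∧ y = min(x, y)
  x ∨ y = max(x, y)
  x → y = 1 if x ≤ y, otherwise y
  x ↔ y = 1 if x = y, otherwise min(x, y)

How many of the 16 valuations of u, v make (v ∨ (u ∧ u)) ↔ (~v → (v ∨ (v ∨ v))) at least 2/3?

u = 0, v = 0 ↦ 1  ≥
u = 0, v = 1/3 ↦ 1/3  <
u = 0, v = 2/3 ↦ 2/3  ≥
u = 0, v = 1 ↦ 1  ≥
u = 1/3, v = 0 ↦ 0  <
u = 1/3, v = 1/3 ↦ 1/3  <
u = 1/3, v = 2/3 ↦ 2/3  ≥
u = 1/3, v = 1 ↦ 1  ≥
u = 2/3, v = 0 ↦ 0  <
u = 2/3, v = 1/3 ↦ 2/3  ≥
u = 2/3, v = 2/3 ↦ 2/3  ≥
u = 2/3, v = 1 ↦ 1  ≥
u = 1, v = 0 ↦ 0  <
u = 1, v = 1/3 ↦ 1  ≥
u = 1, v = 2/3 ↦ 1  ≥
u = 1, v = 1 ↦ 1  ≥
So 11 of the 16 assignments meet the threshold.

11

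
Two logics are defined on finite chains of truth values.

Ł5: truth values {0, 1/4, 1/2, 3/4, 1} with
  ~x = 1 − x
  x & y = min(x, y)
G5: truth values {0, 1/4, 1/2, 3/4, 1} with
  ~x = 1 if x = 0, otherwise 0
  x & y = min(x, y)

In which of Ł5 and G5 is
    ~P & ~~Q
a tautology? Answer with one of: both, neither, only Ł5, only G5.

In Ł5: at P = 0, Q = 0 the value is 0 — not a tautology.
In G5: at P = 0, Q = 0 the value is 0 — not a tautology.

neither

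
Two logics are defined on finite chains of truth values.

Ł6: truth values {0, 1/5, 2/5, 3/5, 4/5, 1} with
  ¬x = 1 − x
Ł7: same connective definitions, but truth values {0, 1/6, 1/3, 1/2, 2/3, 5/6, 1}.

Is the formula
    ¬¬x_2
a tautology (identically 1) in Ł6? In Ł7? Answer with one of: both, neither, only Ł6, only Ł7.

neither

In Ł6: at x_2 = 0 the value is 0 — not a tautology.
In Ł7: at x_2 = 0 the value is 0 — not a tautology.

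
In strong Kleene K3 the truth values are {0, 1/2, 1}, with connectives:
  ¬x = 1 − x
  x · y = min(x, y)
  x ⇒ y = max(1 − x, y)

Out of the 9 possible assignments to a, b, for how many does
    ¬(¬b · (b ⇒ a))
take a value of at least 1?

3

a = 0, b = 0 ↦ 0  <
a = 0, b = 1/2 ↦ 1/2  <
a = 0, b = 1 ↦ 1  ≥
a = 1/2, b = 0 ↦ 0  <
a = 1/2, b = 1/2 ↦ 1/2  <
a = 1/2, b = 1 ↦ 1  ≥
a = 1, b = 0 ↦ 0  <
a = 1, b = 1/2 ↦ 1/2  <
a = 1, b = 1 ↦ 1  ≥
So 3 of the 9 assignments meet the threshold.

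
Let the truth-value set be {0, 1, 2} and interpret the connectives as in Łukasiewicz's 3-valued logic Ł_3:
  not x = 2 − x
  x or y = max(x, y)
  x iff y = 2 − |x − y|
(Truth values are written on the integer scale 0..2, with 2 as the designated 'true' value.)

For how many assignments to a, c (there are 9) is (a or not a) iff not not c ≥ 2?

3

a = 0, c = 0 ↦ 0  <
a = 0, c = 1 ↦ 1  <
a = 0, c = 2 ↦ 2  ≥
a = 1, c = 0 ↦ 1  <
a = 1, c = 1 ↦ 2  ≥
a = 1, c = 2 ↦ 1  <
a = 2, c = 0 ↦ 0  <
a = 2, c = 1 ↦ 1  <
a = 2, c = 2 ↦ 2  ≥
So 3 of the 9 assignments meet the threshold.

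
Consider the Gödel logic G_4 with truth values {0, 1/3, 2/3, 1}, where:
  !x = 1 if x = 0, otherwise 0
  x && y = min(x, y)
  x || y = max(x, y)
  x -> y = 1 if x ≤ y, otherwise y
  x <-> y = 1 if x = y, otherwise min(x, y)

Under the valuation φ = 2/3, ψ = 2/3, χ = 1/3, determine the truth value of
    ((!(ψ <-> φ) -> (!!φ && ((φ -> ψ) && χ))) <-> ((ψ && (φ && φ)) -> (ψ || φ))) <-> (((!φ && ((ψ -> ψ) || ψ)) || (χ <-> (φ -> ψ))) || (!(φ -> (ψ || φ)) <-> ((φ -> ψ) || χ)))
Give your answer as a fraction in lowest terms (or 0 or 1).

1/3

ψ <-> φ = 2/3 <-> 2/3 = 1
!(ψ <-> φ) = !1 = 0
!φ = !2/3 = 0
!!φ = !0 = 1
φ -> ψ = 2/3 -> 2/3 = 1
(φ -> ψ) && χ = 1 && 1/3 = 1/3
!!φ && ((φ -> ψ) && χ) = 1 && 1/3 = 1/3
!(ψ <-> φ) -> (!!φ && ((φ -> ψ) && χ)) = 0 -> 1/3 = 1
φ && φ = 2/3 && 2/3 = 2/3
ψ && (φ && φ) = 2/3 && 2/3 = 2/3
ψ || φ = 2/3 || 2/3 = 2/3
(ψ && (φ && φ)) -> (ψ || φ) = 2/3 -> 2/3 = 1
(!(ψ <-> φ) -> (!!φ && ((φ -> ψ) && χ))) <-> ((ψ && (φ && φ)) -> (ψ || φ)) = 1 <-> 1 = 1
!φ = !2/3 = 0
ψ -> ψ = 2/3 -> 2/3 = 1
(ψ -> ψ) || ψ = 1 || 2/3 = 1
!φ && ((ψ -> ψ) || ψ) = 0 && 1 = 0
φ -> ψ = 2/3 -> 2/3 = 1
χ <-> (φ -> ψ) = 1/3 <-> 1 = 1/3
(!φ && ((ψ -> ψ) || ψ)) || (χ <-> (φ -> ψ)) = 0 || 1/3 = 1/3
ψ || φ = 2/3 || 2/3 = 2/3
φ -> (ψ || φ) = 2/3 -> 2/3 = 1
!(φ -> (ψ || φ)) = !1 = 0
φ -> ψ = 2/3 -> 2/3 = 1
(φ -> ψ) || χ = 1 || 1/3 = 1
!(φ -> (ψ || φ)) <-> ((φ -> ψ) || χ) = 0 <-> 1 = 0
((!φ && ((ψ -> ψ) || ψ)) || (χ <-> (φ -> ψ))) || (!(φ -> (ψ || φ)) <-> ((φ -> ψ) || χ)) = 1/3 || 0 = 1/3
((!(ψ <-> φ) -> (!!φ && ((φ -> ψ) && χ))) <-> ((ψ && (φ && φ)) -> (ψ || φ))) <-> (((!φ && ((ψ -> ψ) || ψ)) || (χ <-> (φ -> ψ))) || (!(φ -> (ψ || φ)) <-> ((φ -> ψ) || χ))) = 1 <-> 1/3 = 1/3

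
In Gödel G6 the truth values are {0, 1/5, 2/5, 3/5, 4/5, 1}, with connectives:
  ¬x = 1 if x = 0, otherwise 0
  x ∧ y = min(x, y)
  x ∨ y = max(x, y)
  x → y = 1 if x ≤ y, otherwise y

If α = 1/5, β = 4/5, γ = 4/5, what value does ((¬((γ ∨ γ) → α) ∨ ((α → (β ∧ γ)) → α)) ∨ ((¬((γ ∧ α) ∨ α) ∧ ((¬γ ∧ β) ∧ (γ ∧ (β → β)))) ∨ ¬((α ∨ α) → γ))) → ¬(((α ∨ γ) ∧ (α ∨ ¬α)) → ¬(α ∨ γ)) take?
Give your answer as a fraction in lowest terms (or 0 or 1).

1

γ ∨ γ = 4/5 ∨ 4/5 = 4/5
(γ ∨ γ) → α = 4/5 → 1/5 = 1/5
¬((γ ∨ γ) → α) = ¬1/5 = 0
β ∧ γ = 4/5 ∧ 4/5 = 4/5
α → (β ∧ γ) = 1/5 → 4/5 = 1
(α → (β ∧ γ)) → α = 1 → 1/5 = 1/5
¬((γ ∨ γ) → α) ∨ ((α → (β ∧ γ)) → α) = 0 ∨ 1/5 = 1/5
γ ∧ α = 4/5 ∧ 1/5 = 1/5
(γ ∧ α) ∨ α = 1/5 ∨ 1/5 = 1/5
¬((γ ∧ α) ∨ α) = ¬1/5 = 0
¬γ = ¬4/5 = 0
¬γ ∧ β = 0 ∧ 4/5 = 0
β → β = 4/5 → 4/5 = 1
γ ∧ (β → β) = 4/5 ∧ 1 = 4/5
(¬γ ∧ β) ∧ (γ ∧ (β → β)) = 0 ∧ 4/5 = 0
¬((γ ∧ α) ∨ α) ∧ ((¬γ ∧ β) ∧ (γ ∧ (β → β))) = 0 ∧ 0 = 0
α ∨ α = 1/5 ∨ 1/5 = 1/5
(α ∨ α) → γ = 1/5 → 4/5 = 1
¬((α ∨ α) → γ) = ¬1 = 0
(¬((γ ∧ α) ∨ α) ∧ ((¬γ ∧ β) ∧ (γ ∧ (β → β)))) ∨ ¬((α ∨ α) → γ) = 0 ∨ 0 = 0
(¬((γ ∨ γ) → α) ∨ ((α → (β ∧ γ)) → α)) ∨ ((¬((γ ∧ α) ∨ α) ∧ ((¬γ ∧ β) ∧ (γ ∧ (β → β)))) ∨ ¬((α ∨ α) → γ)) = 1/5 ∨ 0 = 1/5
α ∨ γ = 1/5 ∨ 4/5 = 4/5
¬α = ¬1/5 = 0
α ∨ ¬α = 1/5 ∨ 0 = 1/5
(α ∨ γ) ∧ (α ∨ ¬α) = 4/5 ∧ 1/5 = 1/5
α ∨ γ = 1/5 ∨ 4/5 = 4/5
¬(α ∨ γ) = ¬4/5 = 0
((α ∨ γ) ∧ (α ∨ ¬α)) → ¬(α ∨ γ) = 1/5 → 0 = 0
¬(((α ∨ γ) ∧ (α ∨ ¬α)) → ¬(α ∨ γ)) = ¬0 = 1
((¬((γ ∨ γ) → α) ∨ ((α → (β ∧ γ)) → α)) ∨ ((¬((γ ∧ α) ∨ α) ∧ ((¬γ ∧ β) ∧ (γ ∧ (β → β)))) ∨ ¬((α ∨ α) → γ))) → ¬(((α ∨ γ) ∧ (α ∨ ¬α)) → ¬(α ∨ γ)) = 1/5 → 1 = 1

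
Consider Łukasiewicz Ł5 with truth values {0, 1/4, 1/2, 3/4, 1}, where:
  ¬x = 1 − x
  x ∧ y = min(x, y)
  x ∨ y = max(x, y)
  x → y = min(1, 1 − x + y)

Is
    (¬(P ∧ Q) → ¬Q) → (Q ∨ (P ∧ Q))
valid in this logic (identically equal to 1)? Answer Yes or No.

Counterexample: take P = 0, Q = 0.
P ∧ Q = 0 ∧ 0 = 0
¬(P ∧ Q) = ¬0 = 1
¬Q = ¬0 = 1
¬(P ∧ Q) → ¬Q = 1 → 1 = 1
P ∧ Q = 0 ∧ 0 = 0
Q ∨ (P ∧ Q) = 0 ∨ 0 = 0
(¬(P ∧ Q) → ¬Q) → (Q ∨ (P ∧ Q)) = 1 → 0 = 0
This gives 0 ≠ 1.

No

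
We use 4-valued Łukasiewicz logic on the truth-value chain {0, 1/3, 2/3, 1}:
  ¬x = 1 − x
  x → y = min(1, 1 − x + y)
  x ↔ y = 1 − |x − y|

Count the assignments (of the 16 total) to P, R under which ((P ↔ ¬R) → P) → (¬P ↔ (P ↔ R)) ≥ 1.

11

P = 0, R = 0 ↦ 1  ≥
P = 0, R = 1/3 ↦ 1  ≥
P = 0, R = 2/3 ↦ 1  ≥
P = 0, R = 1 ↦ 1  ≥
P = 1/3, R = 0 ↦ 1  ≥
P = 1/3, R = 1/3 ↦ 1  ≥
P = 1/3, R = 2/3 ↦ 1  ≥
P = 1/3, R = 1 ↦ 1  ≥
P = 2/3, R = 0 ↦ 1  ≥
P = 2/3, R = 1/3 ↦ 1  ≥
P = 2/3, R = 2/3 ↦ 1/3  <
P = 2/3, R = 1 ↦ 2/3  <
P = 1, R = 0 ↦ 1  ≥
P = 1, R = 1/3 ↦ 2/3  <
P = 1, R = 2/3 ↦ 1/3  <
P = 1, R = 1 ↦ 0  <
So 11 of the 16 assignments meet the threshold.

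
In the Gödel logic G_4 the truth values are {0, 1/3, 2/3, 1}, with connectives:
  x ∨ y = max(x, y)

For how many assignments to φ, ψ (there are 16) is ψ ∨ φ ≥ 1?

7

φ = 0, ψ = 0 ↦ 0  <
φ = 0, ψ = 1/3 ↦ 1/3  <
φ = 0, ψ = 2/3 ↦ 2/3  <
φ = 0, ψ = 1 ↦ 1  ≥
φ = 1/3, ψ = 0 ↦ 1/3  <
φ = 1/3, ψ = 1/3 ↦ 1/3  <
φ = 1/3, ψ = 2/3 ↦ 2/3  <
φ = 1/3, ψ = 1 ↦ 1  ≥
φ = 2/3, ψ = 0 ↦ 2/3  <
φ = 2/3, ψ = 1/3 ↦ 2/3  <
φ = 2/3, ψ = 2/3 ↦ 2/3  <
φ = 2/3, ψ = 1 ↦ 1  ≥
φ = 1, ψ = 0 ↦ 1  ≥
φ = 1, ψ = 1/3 ↦ 1  ≥
φ = 1, ψ = 2/3 ↦ 1  ≥
φ = 1, ψ = 1 ↦ 1  ≥
So 7 of the 16 assignments meet the threshold.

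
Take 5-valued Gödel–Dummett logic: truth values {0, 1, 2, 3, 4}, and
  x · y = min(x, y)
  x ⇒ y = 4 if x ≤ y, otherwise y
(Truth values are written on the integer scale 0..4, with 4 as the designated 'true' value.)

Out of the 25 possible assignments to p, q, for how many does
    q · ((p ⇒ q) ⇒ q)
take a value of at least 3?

10

value 4: 5 assignments (counts)
value 3: 5 assignments (counts)
value 2: 5 assignments
value 1: 5 assignments
value 0: 5 assignments
So 10 of the 25 assignments meet the threshold.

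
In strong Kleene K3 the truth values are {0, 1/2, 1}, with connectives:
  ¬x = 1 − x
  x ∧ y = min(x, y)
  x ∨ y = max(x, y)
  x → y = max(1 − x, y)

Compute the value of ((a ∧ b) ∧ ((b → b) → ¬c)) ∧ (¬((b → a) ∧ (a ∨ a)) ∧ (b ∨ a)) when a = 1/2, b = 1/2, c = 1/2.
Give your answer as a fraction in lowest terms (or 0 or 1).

a ∧ b = 1/2 ∧ 1/2 = 1/2
b → b = 1/2 → 1/2 = 1/2
¬c = ¬1/2 = 1/2
(b → b) → ¬c = 1/2 → 1/2 = 1/2
(a ∧ b) ∧ ((b → b) → ¬c) = 1/2 ∧ 1/2 = 1/2
b → a = 1/2 → 1/2 = 1/2
a ∨ a = 1/2 ∨ 1/2 = 1/2
(b → a) ∧ (a ∨ a) = 1/2 ∧ 1/2 = 1/2
¬((b → a) ∧ (a ∨ a)) = ¬1/2 = 1/2
b ∨ a = 1/2 ∨ 1/2 = 1/2
¬((b → a) ∧ (a ∨ a)) ∧ (b ∨ a) = 1/2 ∧ 1/2 = 1/2
((a ∧ b) ∧ ((b → b) → ¬c)) ∧ (¬((b → a) ∧ (a ∨ a)) ∧ (b ∨ a)) = 1/2 ∧ 1/2 = 1/2

1/2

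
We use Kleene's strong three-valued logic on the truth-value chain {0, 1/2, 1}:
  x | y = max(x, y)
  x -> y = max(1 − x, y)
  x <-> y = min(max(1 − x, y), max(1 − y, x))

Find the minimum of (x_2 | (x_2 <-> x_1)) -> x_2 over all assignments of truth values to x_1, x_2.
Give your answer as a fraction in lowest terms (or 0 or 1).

0

Take x_1 = 0, x_2 = 0:
x_2 <-> x_1 = 0 <-> 0 = 1
x_2 | (x_2 <-> x_1) = 0 | 1 = 1
(x_2 | (x_2 <-> x_1)) -> x_2 = 1 -> 0 = 0
No assignment yields a value below 0, so this is the minimum.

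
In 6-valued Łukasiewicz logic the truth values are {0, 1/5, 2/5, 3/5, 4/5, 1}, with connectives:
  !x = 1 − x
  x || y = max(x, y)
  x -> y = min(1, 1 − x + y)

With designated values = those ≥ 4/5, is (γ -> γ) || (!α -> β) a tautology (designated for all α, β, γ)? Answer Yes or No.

At α = 1, β = 2/5, γ = 4/5, for instance:
γ -> γ = 4/5 -> 4/5 = 1
!α = !1 = 0
!α -> β = 0 -> 2/5 = 1
(γ -> γ) || (!α -> β) = 1 || 1 = 1
and checking the remaining 215 assignments likewise gives ≥ 4/5 in every case.

Yes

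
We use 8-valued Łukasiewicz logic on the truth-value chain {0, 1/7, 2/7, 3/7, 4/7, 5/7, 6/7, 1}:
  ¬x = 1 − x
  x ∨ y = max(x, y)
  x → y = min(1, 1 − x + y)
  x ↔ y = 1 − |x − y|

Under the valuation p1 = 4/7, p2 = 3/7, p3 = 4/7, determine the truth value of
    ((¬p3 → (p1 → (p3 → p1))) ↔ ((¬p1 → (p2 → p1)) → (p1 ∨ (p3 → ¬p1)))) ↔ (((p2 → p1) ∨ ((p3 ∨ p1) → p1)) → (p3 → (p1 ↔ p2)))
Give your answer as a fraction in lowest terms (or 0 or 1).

¬p3 = ¬4/7 = 3/7
p3 → p1 = 4/7 → 4/7 = 1
p1 → (p3 → p1) = 4/7 → 1 = 1
¬p3 → (p1 → (p3 → p1)) = 3/7 → 1 = 1
¬p1 = ¬4/7 = 3/7
p2 → p1 = 3/7 → 4/7 = 1
¬p1 → (p2 → p1) = 3/7 → 1 = 1
¬p1 = ¬4/7 = 3/7
p3 → ¬p1 = 4/7 → 3/7 = 6/7
p1 ∨ (p3 → ¬p1) = 4/7 ∨ 6/7 = 6/7
(¬p1 → (p2 → p1)) → (p1 ∨ (p3 → ¬p1)) = 1 → 6/7 = 6/7
(¬p3 → (p1 → (p3 → p1))) ↔ ((¬p1 → (p2 → p1)) → (p1 ∨ (p3 → ¬p1))) = 1 ↔ 6/7 = 6/7
p2 → p1 = 3/7 → 4/7 = 1
p3 ∨ p1 = 4/7 ∨ 4/7 = 4/7
(p3 ∨ p1) → p1 = 4/7 → 4/7 = 1
(p2 → p1) ∨ ((p3 ∨ p1) → p1) = 1 ∨ 1 = 1
p1 ↔ p2 = 4/7 ↔ 3/7 = 6/7
p3 → (p1 ↔ p2) = 4/7 → 6/7 = 1
((p2 → p1) ∨ ((p3 ∨ p1) → p1)) → (p3 → (p1 ↔ p2)) = 1 → 1 = 1
((¬p3 → (p1 → (p3 → p1))) ↔ ((¬p1 → (p2 → p1)) → (p1 ∨ (p3 → ¬p1)))) ↔ (((p2 → p1) ∨ ((p3 ∨ p1) → p1)) → (p3 → (p1 ↔ p2))) = 6/7 ↔ 1 = 6/7

6/7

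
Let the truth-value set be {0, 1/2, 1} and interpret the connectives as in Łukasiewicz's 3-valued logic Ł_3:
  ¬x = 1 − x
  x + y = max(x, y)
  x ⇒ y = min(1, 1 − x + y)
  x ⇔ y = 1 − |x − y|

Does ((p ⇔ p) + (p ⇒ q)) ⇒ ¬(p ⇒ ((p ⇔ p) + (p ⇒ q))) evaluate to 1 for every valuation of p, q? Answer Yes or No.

Counterexample: take p = 0, q = 0.
p ⇔ p = 0 ⇔ 0 = 1
p ⇒ q = 0 ⇒ 0 = 1
(p ⇔ p) + (p ⇒ q) = 1 + 1 = 1
p ⇒ ((p ⇔ p) + (p ⇒ q)) = 0 ⇒ 1 = 1
¬(p ⇒ ((p ⇔ p) + (p ⇒ q))) = ¬1 = 0
((p ⇔ p) + (p ⇒ q)) ⇒ ¬(p ⇒ ((p ⇔ p) + (p ⇒ q))) = 1 ⇒ 0 = 0
This gives 0 ≠ 1.

No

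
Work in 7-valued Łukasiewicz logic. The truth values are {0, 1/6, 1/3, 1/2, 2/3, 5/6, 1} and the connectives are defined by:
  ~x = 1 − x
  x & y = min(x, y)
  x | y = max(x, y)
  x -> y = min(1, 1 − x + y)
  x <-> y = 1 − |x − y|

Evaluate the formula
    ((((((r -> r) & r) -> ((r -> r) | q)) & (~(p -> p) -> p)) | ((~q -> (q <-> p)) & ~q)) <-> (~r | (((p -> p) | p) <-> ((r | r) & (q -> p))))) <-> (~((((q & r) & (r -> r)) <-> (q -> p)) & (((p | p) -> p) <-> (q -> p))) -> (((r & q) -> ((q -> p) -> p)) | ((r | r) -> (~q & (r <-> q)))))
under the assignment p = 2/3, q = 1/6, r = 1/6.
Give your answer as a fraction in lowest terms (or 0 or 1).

r -> r = 1/6 -> 1/6 = 1
(r -> r) & r = 1 & 1/6 = 1/6
r -> r = 1/6 -> 1/6 = 1
(r -> r) | q = 1 | 1/6 = 1
((r -> r) & r) -> ((r -> r) | q) = 1/6 -> 1 = 1
p -> p = 2/3 -> 2/3 = 1
~(p -> p) = ~1 = 0
~(p -> p) -> p = 0 -> 2/3 = 1
(((r -> r) & r) -> ((r -> r) | q)) & (~(p -> p) -> p) = 1 & 1 = 1
~q = ~1/6 = 5/6
q <-> p = 1/6 <-> 2/3 = 1/2
~q -> (q <-> p) = 5/6 -> 1/2 = 2/3
~q = ~1/6 = 5/6
(~q -> (q <-> p)) & ~q = 2/3 & 5/6 = 2/3
((((r -> r) & r) -> ((r -> r) | q)) & (~(p -> p) -> p)) | ((~q -> (q <-> p)) & ~q) = 1 | 2/3 = 1
~r = ~1/6 = 5/6
p -> p = 2/3 -> 2/3 = 1
(p -> p) | p = 1 | 2/3 = 1
r | r = 1/6 | 1/6 = 1/6
q -> p = 1/6 -> 2/3 = 1
(r | r) & (q -> p) = 1/6 & 1 = 1/6
((p -> p) | p) <-> ((r | r) & (q -> p)) = 1 <-> 1/6 = 1/6
~r | (((p -> p) | p) <-> ((r | r) & (q -> p))) = 5/6 | 1/6 = 5/6
(((((r -> r) & r) -> ((r -> r) | q)) & (~(p -> p) -> p)) | ((~q -> (q <-> p)) & ~q)) <-> (~r | (((p -> p) | p) <-> ((r | r) & (q -> p)))) = 1 <-> 5/6 = 5/6
q & r = 1/6 & 1/6 = 1/6
r -> r = 1/6 -> 1/6 = 1
(q & r) & (r -> r) = 1/6 & 1 = 1/6
q -> p = 1/6 -> 2/3 = 1
((q & r) & (r -> r)) <-> (q -> p) = 1/6 <-> 1 = 1/6
p | p = 2/3 | 2/3 = 2/3
(p | p) -> p = 2/3 -> 2/3 = 1
q -> p = 1/6 -> 2/3 = 1
((p | p) -> p) <-> (q -> p) = 1 <-> 1 = 1
(((q & r) & (r -> r)) <-> (q -> p)) & (((p | p) -> p) <-> (q -> p)) = 1/6 & 1 = 1/6
~((((q & r) & (r -> r)) <-> (q -> p)) & (((p | p) -> p) <-> (q -> p))) = ~1/6 = 5/6
r & q = 1/6 & 1/6 = 1/6
q -> p = 1/6 -> 2/3 = 1
(q -> p) -> p = 1 -> 2/3 = 2/3
(r & q) -> ((q -> p) -> p) = 1/6 -> 2/3 = 1
r | r = 1/6 | 1/6 = 1/6
~q = ~1/6 = 5/6
r <-> q = 1/6 <-> 1/6 = 1
~q & (r <-> q) = 5/6 & 1 = 5/6
(r | r) -> (~q & (r <-> q)) = 1/6 -> 5/6 = 1
((r & q) -> ((q -> p) -> p)) | ((r | r) -> (~q & (r <-> q))) = 1 | 1 = 1
~((((q & r) & (r -> r)) <-> (q -> p)) & (((p | p) -> p) <-> (q -> p))) -> (((r & q) -> ((q -> p) -> p)) | ((r | r) -> (~q & (r <-> q)))) = 5/6 -> 1 = 1
((((((r -> r) & r) -> ((r -> r) | q)) & (~(p -> p) -> p)) | ((~q -> (q <-> p)) & ~q)) <-> (~r | (((p -> p) | p) <-> ((r | r) & (q -> p))))) <-> (~((((q & r) & (r -> r)) <-> (q -> p)) & (((p | p) -> p) <-> (q -> p))) -> (((r & q) -> ((q -> p) -> p)) | ((r | r) -> (~q & (r <-> q))))) = 5/6 <-> 1 = 5/6

5/6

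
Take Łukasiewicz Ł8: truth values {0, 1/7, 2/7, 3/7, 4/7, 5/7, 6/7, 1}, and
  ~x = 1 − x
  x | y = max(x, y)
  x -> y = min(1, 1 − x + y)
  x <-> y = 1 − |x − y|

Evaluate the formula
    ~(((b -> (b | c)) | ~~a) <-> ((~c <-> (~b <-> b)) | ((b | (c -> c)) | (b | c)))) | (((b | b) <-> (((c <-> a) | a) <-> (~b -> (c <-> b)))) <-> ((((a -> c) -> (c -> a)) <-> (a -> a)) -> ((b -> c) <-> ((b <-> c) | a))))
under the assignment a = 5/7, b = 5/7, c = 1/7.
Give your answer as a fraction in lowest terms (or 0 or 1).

5/7

b | c = 5/7 | 1/7 = 5/7
b -> (b | c) = 5/7 -> 5/7 = 1
~a = ~5/7 = 2/7
~~a = ~2/7 = 5/7
(b -> (b | c)) | ~~a = 1 | 5/7 = 1
~c = ~1/7 = 6/7
~b = ~5/7 = 2/7
~b <-> b = 2/7 <-> 5/7 = 4/7
~c <-> (~b <-> b) = 6/7 <-> 4/7 = 5/7
c -> c = 1/7 -> 1/7 = 1
b | (c -> c) = 5/7 | 1 = 1
b | c = 5/7 | 1/7 = 5/7
(b | (c -> c)) | (b | c) = 1 | 5/7 = 1
(~c <-> (~b <-> b)) | ((b | (c -> c)) | (b | c)) = 5/7 | 1 = 1
((b -> (b | c)) | ~~a) <-> ((~c <-> (~b <-> b)) | ((b | (c -> c)) | (b | c))) = 1 <-> 1 = 1
~(((b -> (b | c)) | ~~a) <-> ((~c <-> (~b <-> b)) | ((b | (c -> c)) | (b | c)))) = ~1 = 0
b | b = 5/7 | 5/7 = 5/7
c <-> a = 1/7 <-> 5/7 = 3/7
(c <-> a) | a = 3/7 | 5/7 = 5/7
~b = ~5/7 = 2/7
c <-> b = 1/7 <-> 5/7 = 3/7
~b -> (c <-> b) = 2/7 -> 3/7 = 1
((c <-> a) | a) <-> (~b -> (c <-> b)) = 5/7 <-> 1 = 5/7
(b | b) <-> (((c <-> a) | a) <-> (~b -> (c <-> b))) = 5/7 <-> 5/7 = 1
a -> c = 5/7 -> 1/7 = 3/7
c -> a = 1/7 -> 5/7 = 1
(a -> c) -> (c -> a) = 3/7 -> 1 = 1
a -> a = 5/7 -> 5/7 = 1
((a -> c) -> (c -> a)) <-> (a -> a) = 1 <-> 1 = 1
b -> c = 5/7 -> 1/7 = 3/7
b <-> c = 5/7 <-> 1/7 = 3/7
(b <-> c) | a = 3/7 | 5/7 = 5/7
(b -> c) <-> ((b <-> c) | a) = 3/7 <-> 5/7 = 5/7
(((a -> c) -> (c -> a)) <-> (a -> a)) -> ((b -> c) <-> ((b <-> c) | a)) = 1 -> 5/7 = 5/7
((b | b) <-> (((c <-> a) | a) <-> (~b -> (c <-> b)))) <-> ((((a -> c) -> (c -> a)) <-> (a -> a)) -> ((b -> c) <-> ((b <-> c) | a))) = 1 <-> 5/7 = 5/7
~(((b -> (b | c)) | ~~a) <-> ((~c <-> (~b <-> b)) | ((b | (c -> c)) | (b | c)))) | (((b | b) <-> (((c <-> a) | a) <-> (~b -> (c <-> b)))) <-> ((((a -> c) -> (c -> a)) <-> (a -> a)) -> ((b -> c) <-> ((b <-> c) | a)))) = 0 | 5/7 = 5/7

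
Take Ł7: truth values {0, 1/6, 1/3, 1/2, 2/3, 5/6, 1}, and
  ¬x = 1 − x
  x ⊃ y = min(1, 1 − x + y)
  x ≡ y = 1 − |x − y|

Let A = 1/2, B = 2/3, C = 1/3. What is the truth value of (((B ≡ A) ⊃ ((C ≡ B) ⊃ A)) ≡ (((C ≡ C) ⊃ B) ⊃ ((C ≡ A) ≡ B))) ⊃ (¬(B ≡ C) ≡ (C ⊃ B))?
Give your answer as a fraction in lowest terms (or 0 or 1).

B ≡ A = 2/3 ≡ 1/2 = 5/6
C ≡ B = 1/3 ≡ 2/3 = 2/3
(C ≡ B) ⊃ A = 2/3 ⊃ 1/2 = 5/6
(B ≡ A) ⊃ ((C ≡ B) ⊃ A) = 5/6 ⊃ 5/6 = 1
C ≡ C = 1/3 ≡ 1/3 = 1
(C ≡ C) ⊃ B = 1 ⊃ 2/3 = 2/3
C ≡ A = 1/3 ≡ 1/2 = 5/6
(C ≡ A) ≡ B = 5/6 ≡ 2/3 = 5/6
((C ≡ C) ⊃ B) ⊃ ((C ≡ A) ≡ B) = 2/3 ⊃ 5/6 = 1
((B ≡ A) ⊃ ((C ≡ B) ⊃ A)) ≡ (((C ≡ C) ⊃ B) ⊃ ((C ≡ A) ≡ B)) = 1 ≡ 1 = 1
B ≡ C = 2/3 ≡ 1/3 = 2/3
¬(B ≡ C) = ¬2/3 = 1/3
C ⊃ B = 1/3 ⊃ 2/3 = 1
¬(B ≡ C) ≡ (C ⊃ B) = 1/3 ≡ 1 = 1/3
(((B ≡ A) ⊃ ((C ≡ B) ⊃ A)) ≡ (((C ≡ C) ⊃ B) ⊃ ((C ≡ A) ≡ B))) ⊃ (¬(B ≡ C) ≡ (C ⊃ B)) = 1 ⊃ 1/3 = 1/3

1/3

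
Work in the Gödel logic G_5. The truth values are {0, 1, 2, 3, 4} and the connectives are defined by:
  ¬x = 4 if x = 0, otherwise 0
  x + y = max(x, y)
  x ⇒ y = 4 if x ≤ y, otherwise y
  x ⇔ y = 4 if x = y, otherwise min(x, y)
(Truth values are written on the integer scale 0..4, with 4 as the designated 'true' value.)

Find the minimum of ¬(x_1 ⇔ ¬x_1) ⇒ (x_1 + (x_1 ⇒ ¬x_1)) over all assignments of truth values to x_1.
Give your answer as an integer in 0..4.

1

Take x_1 = 1:
¬x_1 = ¬1 = 0
x_1 ⇔ ¬x_1 = 1 ⇔ 0 = 0
¬(x_1 ⇔ ¬x_1) = ¬0 = 4
¬x_1 = ¬1 = 0
x_1 ⇒ ¬x_1 = 1 ⇒ 0 = 0
x_1 + (x_1 ⇒ ¬x_1) = 1 + 0 = 1
¬(x_1 ⇔ ¬x_1) ⇒ (x_1 + (x_1 ⇒ ¬x_1)) = 4 ⇒ 1 = 1
No assignment yields a value below 1, so this is the minimum.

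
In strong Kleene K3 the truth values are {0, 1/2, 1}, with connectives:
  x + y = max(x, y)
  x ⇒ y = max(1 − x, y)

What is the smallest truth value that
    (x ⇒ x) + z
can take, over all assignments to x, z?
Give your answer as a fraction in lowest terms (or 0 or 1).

Take x = 1/2, z = 0:
x ⇒ x = 1/2 ⇒ 1/2 = 1/2
(x ⇒ x) + z = 1/2 + 0 = 1/2
No assignment yields a value below 1/2, so this is the minimum.

1/2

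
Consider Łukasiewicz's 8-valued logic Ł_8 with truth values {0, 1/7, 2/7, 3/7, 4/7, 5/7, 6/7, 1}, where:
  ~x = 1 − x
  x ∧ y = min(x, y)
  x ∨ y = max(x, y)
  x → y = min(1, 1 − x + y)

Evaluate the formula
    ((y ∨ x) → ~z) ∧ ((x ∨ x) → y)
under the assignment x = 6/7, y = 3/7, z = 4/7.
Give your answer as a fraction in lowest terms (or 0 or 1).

y ∨ x = 3/7 ∨ 6/7 = 6/7
~z = ~4/7 = 3/7
(y ∨ x) → ~z = 6/7 → 3/7 = 4/7
x ∨ x = 6/7 ∨ 6/7 = 6/7
(x ∨ x) → y = 6/7 → 3/7 = 4/7
((y ∨ x) → ~z) ∧ ((x ∨ x) → y) = 4/7 ∧ 4/7 = 4/7

4/7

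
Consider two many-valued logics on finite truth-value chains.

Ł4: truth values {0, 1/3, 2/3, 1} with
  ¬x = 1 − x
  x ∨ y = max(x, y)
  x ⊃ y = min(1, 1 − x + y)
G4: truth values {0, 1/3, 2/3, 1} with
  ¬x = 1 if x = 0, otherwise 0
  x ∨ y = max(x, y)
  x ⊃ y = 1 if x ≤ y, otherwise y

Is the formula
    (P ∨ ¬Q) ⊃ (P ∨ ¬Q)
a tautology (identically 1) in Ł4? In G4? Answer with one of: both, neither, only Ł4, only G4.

both

In Ł4: every assignment gives 1 — tautology.
In G4: every assignment gives 1 — tautology.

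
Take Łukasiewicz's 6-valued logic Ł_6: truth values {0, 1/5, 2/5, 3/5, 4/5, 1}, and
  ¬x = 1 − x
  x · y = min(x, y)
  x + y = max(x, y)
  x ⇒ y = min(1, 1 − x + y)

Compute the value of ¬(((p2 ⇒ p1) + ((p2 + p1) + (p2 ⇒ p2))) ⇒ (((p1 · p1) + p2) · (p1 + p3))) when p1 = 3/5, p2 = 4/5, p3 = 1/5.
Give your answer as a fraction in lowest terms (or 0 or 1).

p2 ⇒ p1 = 4/5 ⇒ 3/5 = 4/5
p2 + p1 = 4/5 + 3/5 = 4/5
p2 ⇒ p2 = 4/5 ⇒ 4/5 = 1
(p2 + p1) + (p2 ⇒ p2) = 4/5 + 1 = 1
(p2 ⇒ p1) + ((p2 + p1) + (p2 ⇒ p2)) = 4/5 + 1 = 1
p1 · p1 = 3/5 · 3/5 = 3/5
(p1 · p1) + p2 = 3/5 + 4/5 = 4/5
p1 + p3 = 3/5 + 1/5 = 3/5
((p1 · p1) + p2) · (p1 + p3) = 4/5 · 3/5 = 3/5
((p2 ⇒ p1) + ((p2 + p1) + (p2 ⇒ p2))) ⇒ (((p1 · p1) + p2) · (p1 + p3)) = 1 ⇒ 3/5 = 3/5
¬(((p2 ⇒ p1) + ((p2 + p1) + (p2 ⇒ p2))) ⇒ (((p1 · p1) + p2) · (p1 + p3))) = ¬3/5 = 2/5

2/5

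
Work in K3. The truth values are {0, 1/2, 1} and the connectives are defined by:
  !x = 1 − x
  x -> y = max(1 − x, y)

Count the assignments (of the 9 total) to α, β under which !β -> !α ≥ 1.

5

α = 0, β = 0 ↦ 1  ≥
α = 0, β = 1/2 ↦ 1  ≥
α = 0, β = 1 ↦ 1  ≥
α = 1/2, β = 0 ↦ 1/2  <
α = 1/2, β = 1/2 ↦ 1/2  <
α = 1/2, β = 1 ↦ 1  ≥
α = 1, β = 0 ↦ 0  <
α = 1, β = 1/2 ↦ 1/2  <
α = 1, β = 1 ↦ 1  ≥
So 5 of the 9 assignments meet the threshold.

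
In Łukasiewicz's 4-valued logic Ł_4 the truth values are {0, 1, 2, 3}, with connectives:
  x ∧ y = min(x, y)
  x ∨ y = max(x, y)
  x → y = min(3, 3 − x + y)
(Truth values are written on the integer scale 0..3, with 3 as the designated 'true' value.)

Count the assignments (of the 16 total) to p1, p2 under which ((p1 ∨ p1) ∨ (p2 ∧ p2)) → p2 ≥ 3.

10

p1 = 0, p2 = 0 ↦ 3  ≥
p1 = 0, p2 = 1 ↦ 3  ≥
p1 = 0, p2 = 2 ↦ 3  ≥
p1 = 0, p2 = 3 ↦ 3  ≥
p1 = 1, p2 = 0 ↦ 2  <
p1 = 1, p2 = 1 ↦ 3  ≥
p1 = 1, p2 = 2 ↦ 3  ≥
p1 = 1, p2 = 3 ↦ 3  ≥
p1 = 2, p2 = 0 ↦ 1  <
p1 = 2, p2 = 1 ↦ 2  <
p1 = 2, p2 = 2 ↦ 3  ≥
p1 = 2, p2 = 3 ↦ 3  ≥
p1 = 3, p2 = 0 ↦ 0  <
p1 = 3, p2 = 1 ↦ 1  <
p1 = 3, p2 = 2 ↦ 2  <
p1 = 3, p2 = 3 ↦ 3  ≥
So 10 of the 16 assignments meet the threshold.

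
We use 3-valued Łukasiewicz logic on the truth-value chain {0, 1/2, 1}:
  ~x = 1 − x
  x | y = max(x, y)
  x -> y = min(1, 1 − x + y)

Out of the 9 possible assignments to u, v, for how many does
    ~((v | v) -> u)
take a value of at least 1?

1

u = 0, v = 0 ↦ 0  <
u = 0, v = 1/2 ↦ 1/2  <
u = 0, v = 1 ↦ 1  ≥
u = 1/2, v = 0 ↦ 0  <
u = 1/2, v = 1/2 ↦ 0  <
u = 1/2, v = 1 ↦ 1/2  <
u = 1, v = 0 ↦ 0  <
u = 1, v = 1/2 ↦ 0  <
u = 1, v = 1 ↦ 0  <
So 1 of the 9 assignments meets the threshold.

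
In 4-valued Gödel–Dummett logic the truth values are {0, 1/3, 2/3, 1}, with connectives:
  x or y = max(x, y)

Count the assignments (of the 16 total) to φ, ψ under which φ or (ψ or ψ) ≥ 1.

7

φ = 0, ψ = 0 ↦ 0  <
φ = 0, ψ = 1/3 ↦ 1/3  <
φ = 0, ψ = 2/3 ↦ 2/3  <
φ = 0, ψ = 1 ↦ 1  ≥
φ = 1/3, ψ = 0 ↦ 1/3  <
φ = 1/3, ψ = 1/3 ↦ 1/3  <
φ = 1/3, ψ = 2/3 ↦ 2/3  <
φ = 1/3, ψ = 1 ↦ 1  ≥
φ = 2/3, ψ = 0 ↦ 2/3  <
φ = 2/3, ψ = 1/3 ↦ 2/3  <
φ = 2/3, ψ = 2/3 ↦ 2/3  <
φ = 2/3, ψ = 1 ↦ 1  ≥
φ = 1, ψ = 0 ↦ 1  ≥
φ = 1, ψ = 1/3 ↦ 1  ≥
φ = 1, ψ = 2/3 ↦ 1  ≥
φ = 1, ψ = 1 ↦ 1  ≥
So 7 of the 16 assignments meet the threshold.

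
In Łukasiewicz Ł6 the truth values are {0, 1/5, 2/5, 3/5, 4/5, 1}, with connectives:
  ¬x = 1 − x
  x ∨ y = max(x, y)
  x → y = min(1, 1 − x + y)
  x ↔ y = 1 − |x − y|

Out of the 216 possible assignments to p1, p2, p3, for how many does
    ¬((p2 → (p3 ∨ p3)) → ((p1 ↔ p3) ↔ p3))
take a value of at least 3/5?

value 1: 7 assignments (counts)
value 4/5: 10 assignments (counts)
value 3/5: 22 assignments (counts)
value 2/5: 32 assignments
value 1/5: 50 assignments
value 0: 95 assignments
So 39 of the 216 assignments meet the threshold.

39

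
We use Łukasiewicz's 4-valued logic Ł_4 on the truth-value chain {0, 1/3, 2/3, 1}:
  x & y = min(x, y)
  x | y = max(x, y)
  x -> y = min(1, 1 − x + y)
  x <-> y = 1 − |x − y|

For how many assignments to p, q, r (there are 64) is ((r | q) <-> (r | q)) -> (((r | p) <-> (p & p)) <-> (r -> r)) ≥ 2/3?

52

value 1: 40 assignments (counts)
value 2/3: 12 assignments (counts)
value 1/3: 8 assignments
value 0: 4 assignments
So 52 of the 64 assignments meet the threshold.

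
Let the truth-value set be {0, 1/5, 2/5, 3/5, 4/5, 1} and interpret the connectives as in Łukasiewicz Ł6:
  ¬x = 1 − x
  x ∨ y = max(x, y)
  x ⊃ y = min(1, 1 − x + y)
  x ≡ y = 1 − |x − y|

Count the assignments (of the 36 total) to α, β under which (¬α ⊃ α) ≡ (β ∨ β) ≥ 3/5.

21

value 1: 6 assignments (counts)
value 4/5: 8 assignments (counts)
value 3/5: 7 assignments (counts)
value 2/5: 6 assignments
value 1/5: 5 assignments
value 0: 4 assignments
So 21 of the 36 assignments meet the threshold.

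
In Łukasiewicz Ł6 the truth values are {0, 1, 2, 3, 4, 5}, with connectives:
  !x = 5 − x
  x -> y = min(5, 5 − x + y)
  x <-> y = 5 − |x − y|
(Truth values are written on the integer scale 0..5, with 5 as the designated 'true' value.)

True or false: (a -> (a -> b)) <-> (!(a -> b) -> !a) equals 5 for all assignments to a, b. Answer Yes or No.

At a = 1, b = 0, for instance:
a -> b = 1 -> 0 = 4
a -> (a -> b) = 1 -> 4 = 5
!(a -> b) = !4 = 1
!a = !1 = 4
!(a -> b) -> !a = 1 -> 4 = 5
(a -> (a -> b)) <-> (!(a -> b) -> !a) = 5 <-> 5 = 5
and checking the remaining 35 assignments likewise gives ≥ 5 in every case.

Yes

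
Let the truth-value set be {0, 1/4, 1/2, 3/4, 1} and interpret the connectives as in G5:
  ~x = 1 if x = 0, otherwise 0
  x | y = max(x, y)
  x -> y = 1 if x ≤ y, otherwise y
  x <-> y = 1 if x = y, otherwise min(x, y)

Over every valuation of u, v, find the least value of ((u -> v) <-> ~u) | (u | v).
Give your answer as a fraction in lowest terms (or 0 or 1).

Take u = 1/4, v = 1/4:
u -> v = 1/4 -> 1/4 = 1
~u = ~1/4 = 0
(u -> v) <-> ~u = 1 <-> 0 = 0
u | v = 1/4 | 1/4 = 1/4
((u -> v) <-> ~u) | (u | v) = 0 | 1/4 = 1/4
No assignment yields a value below 1/4, so this is the minimum.

1/4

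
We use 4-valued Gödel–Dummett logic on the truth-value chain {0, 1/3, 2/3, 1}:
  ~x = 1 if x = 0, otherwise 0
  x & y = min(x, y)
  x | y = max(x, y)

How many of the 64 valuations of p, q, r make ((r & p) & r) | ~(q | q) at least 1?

value 1: 19 assignments (counts)
value 2/3: 9 assignments
value 1/3: 15 assignments
value 0: 21 assignments
So 19 of the 64 assignments meet the threshold.

19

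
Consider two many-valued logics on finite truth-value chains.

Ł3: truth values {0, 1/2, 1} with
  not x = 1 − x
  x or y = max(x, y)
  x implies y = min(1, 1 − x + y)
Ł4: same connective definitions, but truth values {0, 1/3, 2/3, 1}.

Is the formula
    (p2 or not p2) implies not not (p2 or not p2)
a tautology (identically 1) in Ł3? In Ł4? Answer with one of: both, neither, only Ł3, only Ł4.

both

In Ł3: every assignment gives 1 — tautology.
In Ł4: every assignment gives 1 — tautology.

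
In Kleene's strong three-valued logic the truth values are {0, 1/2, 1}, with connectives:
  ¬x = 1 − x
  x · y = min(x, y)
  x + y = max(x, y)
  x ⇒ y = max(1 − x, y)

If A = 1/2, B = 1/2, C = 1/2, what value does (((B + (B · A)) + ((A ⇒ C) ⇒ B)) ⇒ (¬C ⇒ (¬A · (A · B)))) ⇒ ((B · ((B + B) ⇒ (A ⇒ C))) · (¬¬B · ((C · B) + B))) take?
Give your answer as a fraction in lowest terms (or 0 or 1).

B · A = 1/2 · 1/2 = 1/2
B + (B · A) = 1/2 + 1/2 = 1/2
A ⇒ C = 1/2 ⇒ 1/2 = 1/2
(A ⇒ C) ⇒ B = 1/2 ⇒ 1/2 = 1/2
(B + (B · A)) + ((A ⇒ C) ⇒ B) = 1/2 + 1/2 = 1/2
¬C = ¬1/2 = 1/2
¬A = ¬1/2 = 1/2
A · B = 1/2 · 1/2 = 1/2
¬A · (A · B) = 1/2 · 1/2 = 1/2
¬C ⇒ (¬A · (A · B)) = 1/2 ⇒ 1/2 = 1/2
((B + (B · A)) + ((A ⇒ C) ⇒ B)) ⇒ (¬C ⇒ (¬A · (A · B))) = 1/2 ⇒ 1/2 = 1/2
B + B = 1/2 + 1/2 = 1/2
A ⇒ C = 1/2 ⇒ 1/2 = 1/2
(B + B) ⇒ (A ⇒ C) = 1/2 ⇒ 1/2 = 1/2
B · ((B + B) ⇒ (A ⇒ C)) = 1/2 · 1/2 = 1/2
¬B = ¬1/2 = 1/2
¬¬B = ¬1/2 = 1/2
C · B = 1/2 · 1/2 = 1/2
(C · B) + B = 1/2 + 1/2 = 1/2
¬¬B · ((C · B) + B) = 1/2 · 1/2 = 1/2
(B · ((B + B) ⇒ (A ⇒ C))) · (¬¬B · ((C · B) + B)) = 1/2 · 1/2 = 1/2
(((B + (B · A)) + ((A ⇒ C) ⇒ B)) ⇒ (¬C ⇒ (¬A · (A · B)))) ⇒ ((B · ((B + B) ⇒ (A ⇒ C))) · (¬¬B · ((C · B) + B))) = 1/2 ⇒ 1/2 = 1/2

1/2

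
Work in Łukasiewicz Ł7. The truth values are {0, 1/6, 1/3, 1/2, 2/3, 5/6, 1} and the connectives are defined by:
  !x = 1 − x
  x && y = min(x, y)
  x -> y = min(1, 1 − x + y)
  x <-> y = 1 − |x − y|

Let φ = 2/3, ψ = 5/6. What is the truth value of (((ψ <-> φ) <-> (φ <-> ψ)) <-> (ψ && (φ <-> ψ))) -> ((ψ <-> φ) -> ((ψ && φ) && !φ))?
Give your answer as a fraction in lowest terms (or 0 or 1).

2/3

ψ <-> φ = 5/6 <-> 2/3 = 5/6
φ <-> ψ = 2/3 <-> 5/6 = 5/6
(ψ <-> φ) <-> (φ <-> ψ) = 5/6 <-> 5/6 = 1
φ <-> ψ = 2/3 <-> 5/6 = 5/6
ψ && (φ <-> ψ) = 5/6 && 5/6 = 5/6
((ψ <-> φ) <-> (φ <-> ψ)) <-> (ψ && (φ <-> ψ)) = 1 <-> 5/6 = 5/6
ψ <-> φ = 5/6 <-> 2/3 = 5/6
ψ && φ = 5/6 && 2/3 = 2/3
!φ = !2/3 = 1/3
(ψ && φ) && !φ = 2/3 && 1/3 = 1/3
(ψ <-> φ) -> ((ψ && φ) && !φ) = 5/6 -> 1/3 = 1/2
(((ψ <-> φ) <-> (φ <-> ψ)) <-> (ψ && (φ <-> ψ))) -> ((ψ <-> φ) -> ((ψ && φ) && !φ)) = 5/6 -> 1/2 = 2/3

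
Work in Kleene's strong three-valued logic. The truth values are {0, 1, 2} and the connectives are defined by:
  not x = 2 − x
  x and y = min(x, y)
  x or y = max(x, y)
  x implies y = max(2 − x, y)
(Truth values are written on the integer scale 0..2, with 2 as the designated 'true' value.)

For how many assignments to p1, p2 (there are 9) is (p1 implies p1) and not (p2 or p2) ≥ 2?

p1 = 0, p2 = 0 ↦ 2  ≥
p1 = 0, p2 = 1 ↦ 1  <
p1 = 0, p2 = 2 ↦ 0  <
p1 = 1, p2 = 0 ↦ 1  <
p1 = 1, p2 = 1 ↦ 1  <
p1 = 1, p2 = 2 ↦ 0  <
p1 = 2, p2 = 0 ↦ 2  ≥
p1 = 2, p2 = 1 ↦ 1  <
p1 = 2, p2 = 2 ↦ 0  <
So 2 of the 9 assignments meet the threshold.

2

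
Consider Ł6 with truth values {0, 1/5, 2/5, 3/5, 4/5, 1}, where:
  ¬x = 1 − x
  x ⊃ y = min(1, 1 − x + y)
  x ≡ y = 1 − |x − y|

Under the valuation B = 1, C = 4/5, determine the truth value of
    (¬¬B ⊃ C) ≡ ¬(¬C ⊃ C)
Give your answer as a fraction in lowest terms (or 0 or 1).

¬B = ¬1 = 0
¬¬B = ¬0 = 1
¬¬B ⊃ C = 1 ⊃ 4/5 = 4/5
¬C = ¬4/5 = 1/5
¬C ⊃ C = 1/5 ⊃ 4/5 = 1
¬(¬C ⊃ C) = ¬1 = 0
(¬¬B ⊃ C) ≡ ¬(¬C ⊃ C) = 4/5 ≡ 0 = 1/5

1/5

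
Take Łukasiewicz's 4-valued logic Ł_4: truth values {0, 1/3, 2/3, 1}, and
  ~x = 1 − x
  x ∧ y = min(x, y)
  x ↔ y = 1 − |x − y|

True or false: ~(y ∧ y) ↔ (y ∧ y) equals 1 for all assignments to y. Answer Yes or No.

Counterexample: take y = 0.
y ∧ y = 0 ∧ 0 = 0
~(y ∧ y) = ~0 = 1
y ∧ y = 0 ∧ 0 = 0
~(y ∧ y) ↔ (y ∧ y) = 1 ↔ 0 = 0
This gives 0 ≠ 1.

No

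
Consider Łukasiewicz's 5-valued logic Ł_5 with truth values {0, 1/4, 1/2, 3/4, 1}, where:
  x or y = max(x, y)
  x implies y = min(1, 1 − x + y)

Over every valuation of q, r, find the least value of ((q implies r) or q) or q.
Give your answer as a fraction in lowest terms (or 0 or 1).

Take q = 1/2, r = 0:
q implies r = 1/2 implies 0 = 1/2
(q implies r) or q = 1/2 or 1/2 = 1/2
((q implies r) or q) or q = 1/2 or 1/2 = 1/2
No assignment yields a value below 1/2, so this is the minimum.

1/2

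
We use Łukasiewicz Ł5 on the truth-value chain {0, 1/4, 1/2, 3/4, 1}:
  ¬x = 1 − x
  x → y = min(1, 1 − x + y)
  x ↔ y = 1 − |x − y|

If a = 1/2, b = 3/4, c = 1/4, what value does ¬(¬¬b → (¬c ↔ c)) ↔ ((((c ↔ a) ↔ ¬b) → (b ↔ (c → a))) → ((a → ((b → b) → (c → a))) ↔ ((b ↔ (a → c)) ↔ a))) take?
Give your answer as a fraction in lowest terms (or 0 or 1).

3/4

¬b = ¬3/4 = 1/4
¬¬b = ¬1/4 = 3/4
¬c = ¬1/4 = 3/4
¬c ↔ c = 3/4 ↔ 1/4 = 1/2
¬¬b → (¬c ↔ c) = 3/4 → 1/2 = 3/4
¬(¬¬b → (¬c ↔ c)) = ¬3/4 = 1/4
c ↔ a = 1/4 ↔ 1/2 = 3/4
¬b = ¬3/4 = 1/4
(c ↔ a) ↔ ¬b = 3/4 ↔ 1/4 = 1/2
c → a = 1/4 → 1/2 = 1
b ↔ (c → a) = 3/4 ↔ 1 = 3/4
((c ↔ a) ↔ ¬b) → (b ↔ (c → a)) = 1/2 → 3/4 = 1
b → b = 3/4 → 3/4 = 1
c → a = 1/4 → 1/2 = 1
(b → b) → (c → a) = 1 → 1 = 1
a → ((b → b) → (c → a)) = 1/2 → 1 = 1
a → c = 1/2 → 1/4 = 3/4
b ↔ (a → c) = 3/4 ↔ 3/4 = 1
(b ↔ (a → c)) ↔ a = 1 ↔ 1/2 = 1/2
(a → ((b → b) → (c → a))) ↔ ((b ↔ (a → c)) ↔ a) = 1 ↔ 1/2 = 1/2
(((c ↔ a) ↔ ¬b) → (b ↔ (c → a))) → ((a → ((b → b) → (c → a))) ↔ ((b ↔ (a → c)) ↔ a)) = 1 → 1/2 = 1/2
¬(¬¬b → (¬c ↔ c)) ↔ ((((c ↔ a) ↔ ¬b) → (b ↔ (c → a))) → ((a → ((b → b) → (c → a))) ↔ ((b ↔ (a → c)) ↔ a))) = 1/4 ↔ 1/2 = 3/4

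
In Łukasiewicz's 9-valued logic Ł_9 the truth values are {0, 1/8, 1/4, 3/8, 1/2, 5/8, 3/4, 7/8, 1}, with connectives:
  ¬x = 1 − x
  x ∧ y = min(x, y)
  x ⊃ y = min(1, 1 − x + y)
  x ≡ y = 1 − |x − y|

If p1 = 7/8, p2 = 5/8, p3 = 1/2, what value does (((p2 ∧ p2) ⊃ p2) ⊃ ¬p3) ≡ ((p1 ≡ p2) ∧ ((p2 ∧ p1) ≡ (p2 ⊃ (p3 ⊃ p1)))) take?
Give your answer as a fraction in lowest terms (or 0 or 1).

p2 ∧ p2 = 5/8 ∧ 5/8 = 5/8
(p2 ∧ p2) ⊃ p2 = 5/8 ⊃ 5/8 = 1
¬p3 = ¬1/2 = 1/2
((p2 ∧ p2) ⊃ p2) ⊃ ¬p3 = 1 ⊃ 1/2 = 1/2
p1 ≡ p2 = 7/8 ≡ 5/8 = 3/4
p2 ∧ p1 = 5/8 ∧ 7/8 = 5/8
p3 ⊃ p1 = 1/2 ⊃ 7/8 = 1
p2 ⊃ (p3 ⊃ p1) = 5/8 ⊃ 1 = 1
(p2 ∧ p1) ≡ (p2 ⊃ (p3 ⊃ p1)) = 5/8 ≡ 1 = 5/8
(p1 ≡ p2) ∧ ((p2 ∧ p1) ≡ (p2 ⊃ (p3 ⊃ p1))) = 3/4 ∧ 5/8 = 5/8
(((p2 ∧ p2) ⊃ p2) ⊃ ¬p3) ≡ ((p1 ≡ p2) ∧ ((p2 ∧ p1) ≡ (p2 ⊃ (p3 ⊃ p1)))) = 1/2 ≡ 5/8 = 7/8

7/8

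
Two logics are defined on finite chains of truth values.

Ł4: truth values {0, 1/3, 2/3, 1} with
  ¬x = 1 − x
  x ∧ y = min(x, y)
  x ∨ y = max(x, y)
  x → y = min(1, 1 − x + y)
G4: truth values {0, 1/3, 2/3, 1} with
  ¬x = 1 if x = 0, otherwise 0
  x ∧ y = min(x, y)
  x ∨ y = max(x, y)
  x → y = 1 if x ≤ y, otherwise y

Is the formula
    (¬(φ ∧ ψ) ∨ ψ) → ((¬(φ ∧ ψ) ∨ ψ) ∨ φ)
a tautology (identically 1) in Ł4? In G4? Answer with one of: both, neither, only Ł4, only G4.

In Ł4: every assignment gives 1 — tautology.
In G4: every assignment gives 1 — tautology.

both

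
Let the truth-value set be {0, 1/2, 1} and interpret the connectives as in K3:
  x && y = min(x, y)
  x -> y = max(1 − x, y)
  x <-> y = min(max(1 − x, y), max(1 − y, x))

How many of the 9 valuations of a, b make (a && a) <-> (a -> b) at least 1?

a = 0, b = 0 ↦ 0  <
a = 0, b = 1/2 ↦ 0  <
a = 0, b = 1 ↦ 0  <
a = 1/2, b = 0 ↦ 1/2  <
a = 1/2, b = 1/2 ↦ 1/2  <
a = 1/2, b = 1 ↦ 1/2  <
a = 1, b = 0 ↦ 0  <
a = 1, b = 1/2 ↦ 1/2  <
a = 1, b = 1 ↦ 1  ≥
So 1 of the 9 assignments meets the threshold.

1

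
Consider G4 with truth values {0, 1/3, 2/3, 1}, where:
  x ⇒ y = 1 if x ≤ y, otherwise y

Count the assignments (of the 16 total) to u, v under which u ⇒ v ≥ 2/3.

11

u = 0, v = 0 ↦ 1  ≥
u = 0, v = 1/3 ↦ 1  ≥
u = 0, v = 2/3 ↦ 1  ≥
u = 0, v = 1 ↦ 1  ≥
u = 1/3, v = 0 ↦ 0  <
u = 1/3, v = 1/3 ↦ 1  ≥
u = 1/3, v = 2/3 ↦ 1  ≥
u = 1/3, v = 1 ↦ 1  ≥
u = 2/3, v = 0 ↦ 0  <
u = 2/3, v = 1/3 ↦ 1/3  <
u = 2/3, v = 2/3 ↦ 1  ≥
u = 2/3, v = 1 ↦ 1  ≥
u = 1, v = 0 ↦ 0  <
u = 1, v = 1/3 ↦ 1/3  <
u = 1, v = 2/3 ↦ 2/3  ≥
u = 1, v = 1 ↦ 1  ≥
So 11 of the 16 assignments meet the threshold.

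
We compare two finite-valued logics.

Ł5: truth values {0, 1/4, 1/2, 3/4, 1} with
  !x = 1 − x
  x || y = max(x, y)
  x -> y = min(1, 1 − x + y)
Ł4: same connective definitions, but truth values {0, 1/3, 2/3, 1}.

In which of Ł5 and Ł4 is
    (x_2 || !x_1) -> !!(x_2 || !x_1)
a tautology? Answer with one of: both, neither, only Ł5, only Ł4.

both

In Ł5: every assignment gives 1 — tautology.
In Ł4: every assignment gives 1 — tautology.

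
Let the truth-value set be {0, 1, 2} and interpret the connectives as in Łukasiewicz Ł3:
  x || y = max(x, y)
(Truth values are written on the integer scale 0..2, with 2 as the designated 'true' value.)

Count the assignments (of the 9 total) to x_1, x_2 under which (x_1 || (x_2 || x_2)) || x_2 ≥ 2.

x_1 = 0, x_2 = 0 ↦ 0  <
x_1 = 0, x_2 = 1 ↦ 1  <
x_1 = 0, x_2 = 2 ↦ 2  ≥
x_1 = 1, x_2 = 0 ↦ 1  <
x_1 = 1, x_2 = 1 ↦ 1  <
x_1 = 1, x_2 = 2 ↦ 2  ≥
x_1 = 2, x_2 = 0 ↦ 2  ≥
x_1 = 2, x_2 = 1 ↦ 2  ≥
x_1 = 2, x_2 = 2 ↦ 2  ≥
So 5 of the 9 assignments meet the threshold.

5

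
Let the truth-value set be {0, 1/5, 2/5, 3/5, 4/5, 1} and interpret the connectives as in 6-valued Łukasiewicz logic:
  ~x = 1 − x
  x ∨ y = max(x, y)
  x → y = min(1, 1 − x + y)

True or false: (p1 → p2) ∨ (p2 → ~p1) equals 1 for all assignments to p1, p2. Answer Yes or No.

Counterexample: take p1 = 4/5, p2 = 2/5.
p1 → p2 = 4/5 → 2/5 = 3/5
~p1 = ~4/5 = 1/5
p2 → ~p1 = 2/5 → 1/5 = 4/5
(p1 → p2) ∨ (p2 → ~p1) = 3/5 ∨ 4/5 = 4/5
This gives 4/5 ≠ 1.

No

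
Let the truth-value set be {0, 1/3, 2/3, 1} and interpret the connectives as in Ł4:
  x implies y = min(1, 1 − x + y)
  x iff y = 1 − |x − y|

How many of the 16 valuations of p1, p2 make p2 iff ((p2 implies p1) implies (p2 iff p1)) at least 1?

7

p1 = 0, p2 = 0 ↦ 0  <
p1 = 0, p2 = 1/3 ↦ 1/3  <
p1 = 0, p2 = 2/3 ↦ 2/3  <
p1 = 0, p2 = 1 ↦ 1  ≥
p1 = 1/3, p2 = 0 ↦ 1/3  <
p1 = 1/3, p2 = 1/3 ↦ 1/3  <
p1 = 1/3, p2 = 2/3 ↦ 2/3  <
p1 = 1/3, p2 = 1 ↦ 1  ≥
p1 = 2/3, p2 = 0 ↦ 2/3  <
p1 = 2/3, p2 = 1/3 ↦ 2/3  <
p1 = 2/3, p2 = 2/3 ↦ 2/3  <
p1 = 2/3, p2 = 1 ↦ 1  ≥
p1 = 1, p2 = 0 ↦ 1  ≥
p1 = 1, p2 = 1/3 ↦ 1  ≥
p1 = 1, p2 = 2/3 ↦ 1  ≥
p1 = 1, p2 = 1 ↦ 1  ≥
So 7 of the 16 assignments meet the threshold.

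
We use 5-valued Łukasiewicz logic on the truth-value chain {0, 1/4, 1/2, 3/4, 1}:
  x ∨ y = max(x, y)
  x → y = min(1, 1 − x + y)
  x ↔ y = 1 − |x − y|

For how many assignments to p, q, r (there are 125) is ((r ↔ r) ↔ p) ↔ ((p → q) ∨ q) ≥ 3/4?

40

value 1: 15 assignments (counts)
value 3/4: 25 assignments (counts)
value 1/2: 30 assignments
value 1/4: 25 assignments
value 0: 30 assignments
So 40 of the 125 assignments meet the threshold.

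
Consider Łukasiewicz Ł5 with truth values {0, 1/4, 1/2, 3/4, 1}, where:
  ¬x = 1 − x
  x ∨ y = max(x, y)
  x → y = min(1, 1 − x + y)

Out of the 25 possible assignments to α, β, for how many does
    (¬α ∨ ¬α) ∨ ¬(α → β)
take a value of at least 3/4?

13

value 1: 6 assignments (counts)
value 3/4: 7 assignments (counts)
value 1/2: 7 assignments
value 1/4: 4 assignments
value 0: 1 assignment
So 13 of the 25 assignments meet the threshold.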